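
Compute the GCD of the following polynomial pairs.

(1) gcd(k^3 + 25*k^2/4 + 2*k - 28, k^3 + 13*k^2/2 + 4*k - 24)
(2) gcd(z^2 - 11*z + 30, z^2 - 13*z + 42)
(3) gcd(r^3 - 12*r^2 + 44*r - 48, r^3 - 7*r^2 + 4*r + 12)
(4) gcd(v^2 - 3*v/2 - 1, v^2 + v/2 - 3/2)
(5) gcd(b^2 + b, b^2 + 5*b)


(1) = gcd((k - 7/4)*(k + 4)^2, (k - 3/2)*(k + 4)^2) = k^2 + 8*k + 16
(2) = z - 6
(3) = r^2 - 8*r + 12
(4) = gcd((v - 2)*(v + 1/2), (v - 1)*(v + 3/2)) = 1
(5) = gcd(b*(b + 1), b*(b + 5)) = b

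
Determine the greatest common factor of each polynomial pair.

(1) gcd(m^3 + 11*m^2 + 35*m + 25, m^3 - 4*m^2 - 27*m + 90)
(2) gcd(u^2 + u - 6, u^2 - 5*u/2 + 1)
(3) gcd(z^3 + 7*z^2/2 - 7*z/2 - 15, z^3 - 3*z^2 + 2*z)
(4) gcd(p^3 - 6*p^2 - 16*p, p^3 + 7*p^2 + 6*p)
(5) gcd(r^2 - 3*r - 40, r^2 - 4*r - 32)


(1) = gcd((m + 1)*(m + 5)^2, (m - 6)*(m - 3)*(m + 5)) = m + 5
(2) = gcd((u - 2)*(u + 3), (u - 2)*(u - 1/2)) = u - 2
(3) = gcd((z - 2)*(z + 5/2)*(z + 3), z*(z - 2)*(z - 1)) = z - 2
(4) = p
(5) = r - 8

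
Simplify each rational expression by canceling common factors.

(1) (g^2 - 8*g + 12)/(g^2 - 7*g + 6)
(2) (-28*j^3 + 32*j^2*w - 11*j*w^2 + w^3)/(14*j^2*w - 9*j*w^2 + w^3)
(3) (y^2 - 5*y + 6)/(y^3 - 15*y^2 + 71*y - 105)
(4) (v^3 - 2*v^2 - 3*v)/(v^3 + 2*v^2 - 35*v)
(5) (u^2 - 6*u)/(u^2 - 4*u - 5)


(1) = (g - 2)/(g - 1)
(2) = (-2*j + w)/w
(3) = (y - 2)/(y^2 - 12*y + 35)
(4) = (v^2 - 2*v - 3)/(v^2 + 2*v - 35)
(5) = (u^2 - 6*u)/(u^2 - 4*u - 5)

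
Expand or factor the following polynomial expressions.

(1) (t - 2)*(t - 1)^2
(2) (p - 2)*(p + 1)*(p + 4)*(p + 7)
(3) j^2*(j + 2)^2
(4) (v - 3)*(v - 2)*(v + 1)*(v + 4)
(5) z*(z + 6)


(1) = t^3 - 4*t^2 + 5*t - 2
(2) = p^4 + 10*p^3 + 15*p^2 - 50*p - 56
(3) = j^4 + 4*j^3 + 4*j^2
(4) = v^4 - 15*v^2 + 10*v + 24
(5) = z^2 + 6*z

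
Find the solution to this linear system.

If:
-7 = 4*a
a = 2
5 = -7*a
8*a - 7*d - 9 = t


Then:
No Solution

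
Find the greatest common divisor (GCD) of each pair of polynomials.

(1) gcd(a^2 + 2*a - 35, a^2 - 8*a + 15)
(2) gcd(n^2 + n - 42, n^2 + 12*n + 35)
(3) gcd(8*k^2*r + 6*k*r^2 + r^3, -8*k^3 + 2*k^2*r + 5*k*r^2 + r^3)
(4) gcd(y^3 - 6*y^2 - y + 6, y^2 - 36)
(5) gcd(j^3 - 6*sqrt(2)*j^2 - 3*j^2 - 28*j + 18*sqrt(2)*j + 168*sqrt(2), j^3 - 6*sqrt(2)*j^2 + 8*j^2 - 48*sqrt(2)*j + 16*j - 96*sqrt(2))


(1) = gcd((a - 5)*(a + 7), (a - 5)*(a - 3)) = a - 5
(2) = gcd((n - 6)*(n + 7), (n + 5)*(n + 7)) = n + 7
(3) = gcd(r*(2*k + r)*(4*k + r), (-k + r)*(2*k + r)*(4*k + r)) = 8*k^2 + 6*k*r + r^2
(4) = gcd((y - 6)*(y - 1)*(y + 1), (y - 6)*(y + 6)) = y - 6
(5) = gcd((j - 7)*(j + 4)*(j - 6*sqrt(2)), (j + 4)^2*(j - 6*sqrt(2))) = j^2 + j*(4 - 6*sqrt(2)) - 24*sqrt(2)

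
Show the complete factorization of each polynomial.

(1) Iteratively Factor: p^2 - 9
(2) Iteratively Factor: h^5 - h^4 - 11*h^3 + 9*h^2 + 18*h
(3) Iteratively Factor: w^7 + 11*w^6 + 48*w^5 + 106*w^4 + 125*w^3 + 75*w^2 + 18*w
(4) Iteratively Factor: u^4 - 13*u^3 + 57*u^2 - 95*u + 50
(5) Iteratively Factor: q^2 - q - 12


(1) = (p - 3)*(p + 3)
(2) = (h - 2)*(h^4 + h^3 - 9*h^2 - 9*h) = (h - 3)*(h - 2)*(h^3 + 4*h^2 + 3*h) = (h - 3)*(h - 2)*(h + 3)*(h^2 + h) = h*(h - 3)*(h - 2)*(h + 3)*(h + 1)
(3) = (w + 3)*(w^6 + 8*w^5 + 24*w^4 + 34*w^3 + 23*w^2 + 6*w) = (w + 1)*(w + 3)*(w^5 + 7*w^4 + 17*w^3 + 17*w^2 + 6*w) = (w + 1)*(w + 3)^2*(w^4 + 4*w^3 + 5*w^2 + 2*w) = (w + 1)^2*(w + 3)^2*(w^3 + 3*w^2 + 2*w) = (w + 1)^3*(w + 3)^2*(w^2 + 2*w) = w*(w + 1)^3*(w + 3)^2*(w + 2)
(4) = (u - 5)*(u^3 - 8*u^2 + 17*u - 10) = (u - 5)^2*(u^2 - 3*u + 2) = (u - 5)^2*(u - 1)*(u - 2)
(5) = (q + 3)*(q - 4)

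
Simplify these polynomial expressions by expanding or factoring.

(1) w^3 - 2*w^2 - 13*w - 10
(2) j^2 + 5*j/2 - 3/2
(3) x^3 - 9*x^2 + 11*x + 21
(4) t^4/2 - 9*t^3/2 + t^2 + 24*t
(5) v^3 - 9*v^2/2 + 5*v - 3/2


(1) = (w - 5)*(w + 1)*(w + 2)
(2) = (j - 1/2)*(j + 3)
(3) = (x - 7)*(x - 3)*(x + 1)
(4) = t*(t/2 + 1)*(t - 8)*(t - 3)
(5) = (v - 3)*(v - 1)*(v - 1/2)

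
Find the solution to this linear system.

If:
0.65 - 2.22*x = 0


Then:
x = 0.29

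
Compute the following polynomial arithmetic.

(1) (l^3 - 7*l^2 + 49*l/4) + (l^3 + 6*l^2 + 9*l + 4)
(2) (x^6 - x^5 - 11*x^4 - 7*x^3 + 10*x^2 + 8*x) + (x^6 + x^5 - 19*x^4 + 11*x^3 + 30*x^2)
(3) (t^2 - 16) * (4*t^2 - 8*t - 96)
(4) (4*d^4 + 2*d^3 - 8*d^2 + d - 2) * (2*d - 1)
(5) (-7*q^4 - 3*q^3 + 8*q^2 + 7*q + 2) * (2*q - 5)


(1) = 2*l^3 - l^2 + 85*l/4 + 4
(2) = 2*x^6 - 30*x^4 + 4*x^3 + 40*x^2 + 8*x
(3) = 4*t^4 - 8*t^3 - 160*t^2 + 128*t + 1536
(4) = 8*d^5 - 18*d^3 + 10*d^2 - 5*d + 2
(5) = -14*q^5 + 29*q^4 + 31*q^3 - 26*q^2 - 31*q - 10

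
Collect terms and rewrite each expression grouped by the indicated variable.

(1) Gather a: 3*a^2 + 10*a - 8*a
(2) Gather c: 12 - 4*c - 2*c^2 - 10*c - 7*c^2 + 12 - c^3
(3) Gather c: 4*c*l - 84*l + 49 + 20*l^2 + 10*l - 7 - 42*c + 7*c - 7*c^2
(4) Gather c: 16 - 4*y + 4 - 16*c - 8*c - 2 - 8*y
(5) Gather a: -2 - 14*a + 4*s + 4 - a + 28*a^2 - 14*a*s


(1) = 3*a^2 + 2*a
(2) = -c^3 - 9*c^2 - 14*c + 24
(3) = -7*c^2 + c*(4*l - 35) + 20*l^2 - 74*l + 42
(4) = -24*c - 12*y + 18
(5) = 28*a^2 + a*(-14*s - 15) + 4*s + 2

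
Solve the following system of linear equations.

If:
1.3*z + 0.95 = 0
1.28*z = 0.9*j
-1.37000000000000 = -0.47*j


Then:
No Solution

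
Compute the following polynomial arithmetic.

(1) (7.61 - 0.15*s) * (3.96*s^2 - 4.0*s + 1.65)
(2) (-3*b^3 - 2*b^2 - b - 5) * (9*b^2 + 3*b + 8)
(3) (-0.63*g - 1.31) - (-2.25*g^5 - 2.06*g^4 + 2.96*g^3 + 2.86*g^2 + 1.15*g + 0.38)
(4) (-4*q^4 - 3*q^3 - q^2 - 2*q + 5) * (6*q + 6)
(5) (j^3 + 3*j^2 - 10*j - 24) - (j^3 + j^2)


(1) = -0.594*s^3 + 30.7356*s^2 - 30.6875*s + 12.5565
(2) = -27*b^5 - 27*b^4 - 39*b^3 - 64*b^2 - 23*b - 40
(3) = 2.25*g^5 + 2.06*g^4 - 2.96*g^3 - 2.86*g^2 - 1.78*g - 1.69
(4) = -24*q^5 - 42*q^4 - 24*q^3 - 18*q^2 + 18*q + 30
(5) = 2*j^2 - 10*j - 24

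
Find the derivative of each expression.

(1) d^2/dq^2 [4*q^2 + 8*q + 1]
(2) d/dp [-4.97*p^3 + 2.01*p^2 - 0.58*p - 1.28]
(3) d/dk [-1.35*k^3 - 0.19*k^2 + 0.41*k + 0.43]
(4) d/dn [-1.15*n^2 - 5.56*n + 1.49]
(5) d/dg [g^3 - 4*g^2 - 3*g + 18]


(1) = 8
(2) = -14.91*p^2 + 4.02*p - 0.58
(3) = -4.05*k^2 - 0.38*k + 0.41
(4) = -2.3*n - 5.56
(5) = 3*g^2 - 8*g - 3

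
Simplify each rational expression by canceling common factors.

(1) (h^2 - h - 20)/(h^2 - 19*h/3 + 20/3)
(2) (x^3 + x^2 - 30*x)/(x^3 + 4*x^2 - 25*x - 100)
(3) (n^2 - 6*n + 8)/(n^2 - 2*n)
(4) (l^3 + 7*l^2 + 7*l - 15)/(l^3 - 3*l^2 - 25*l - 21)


(1) = (3*h + 12)/(3*h - 4)
(2) = (x^2 + 6*x)/(x^2 + 9*x + 20)
(3) = (n - 4)/n
(4) = (l^2 + 4*l - 5)/(l^2 - 6*l - 7)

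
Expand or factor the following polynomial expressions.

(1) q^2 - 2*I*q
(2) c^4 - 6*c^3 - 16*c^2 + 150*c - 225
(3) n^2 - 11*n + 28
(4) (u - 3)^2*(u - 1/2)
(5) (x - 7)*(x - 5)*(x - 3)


(1) = q*(q - 2*I)
(2) = (c - 5)*(c - 3)^2*(c + 5)
(3) = (n - 7)*(n - 4)
(4) = u^3 - 13*u^2/2 + 12*u - 9/2
(5) = x^3 - 15*x^2 + 71*x - 105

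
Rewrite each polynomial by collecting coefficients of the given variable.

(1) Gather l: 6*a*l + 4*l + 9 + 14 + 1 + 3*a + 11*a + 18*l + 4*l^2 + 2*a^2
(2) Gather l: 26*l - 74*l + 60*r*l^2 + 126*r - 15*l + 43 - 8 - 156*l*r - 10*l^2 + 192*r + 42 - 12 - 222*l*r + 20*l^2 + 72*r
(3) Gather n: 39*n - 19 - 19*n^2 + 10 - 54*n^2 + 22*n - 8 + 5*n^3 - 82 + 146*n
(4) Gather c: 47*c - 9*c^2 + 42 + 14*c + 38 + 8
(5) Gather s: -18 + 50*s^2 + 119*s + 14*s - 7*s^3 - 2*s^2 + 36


(1) = 2*a^2 + 14*a + 4*l^2 + l*(6*a + 22) + 24
(2) = l^2*(60*r + 10) + l*(-378*r - 63) + 390*r + 65
(3) = 5*n^3 - 73*n^2 + 207*n - 99
(4) = -9*c^2 + 61*c + 88
(5) = -7*s^3 + 48*s^2 + 133*s + 18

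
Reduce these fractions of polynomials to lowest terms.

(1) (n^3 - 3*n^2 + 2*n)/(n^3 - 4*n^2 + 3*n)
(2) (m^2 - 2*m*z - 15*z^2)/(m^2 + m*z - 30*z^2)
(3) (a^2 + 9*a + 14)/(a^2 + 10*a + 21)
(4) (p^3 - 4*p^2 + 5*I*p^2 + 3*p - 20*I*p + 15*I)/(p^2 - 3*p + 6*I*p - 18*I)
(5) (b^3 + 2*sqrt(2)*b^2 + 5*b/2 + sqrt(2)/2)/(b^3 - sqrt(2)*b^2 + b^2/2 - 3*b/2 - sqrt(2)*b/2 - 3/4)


(1) = (n - 2)/(n - 3)
(2) = (m + 3*z)/(m + 6*z)
(3) = (a + 2)/(a + 3)
(4) = (p^2 + p*(-1 + 5*I) - 5*I)/(p + 6*I)
(5) = (8*b^2 + 12*sqrt(2)*b + 8)/(8*b^2 + b*(4 - 12*sqrt(2)) - 6*sqrt(2))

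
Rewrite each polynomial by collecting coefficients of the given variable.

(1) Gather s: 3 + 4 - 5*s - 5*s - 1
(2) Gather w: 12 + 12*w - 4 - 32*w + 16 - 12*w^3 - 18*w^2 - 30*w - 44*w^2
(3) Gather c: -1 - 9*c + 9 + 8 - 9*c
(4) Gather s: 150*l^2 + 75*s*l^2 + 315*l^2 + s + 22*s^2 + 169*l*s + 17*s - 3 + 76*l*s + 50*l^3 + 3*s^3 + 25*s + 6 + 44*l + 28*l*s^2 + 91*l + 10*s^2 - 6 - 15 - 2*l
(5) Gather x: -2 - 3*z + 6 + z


(1) = 6 - 10*s
(2) = -12*w^3 - 62*w^2 - 50*w + 24
(3) = 16 - 18*c
(4) = 50*l^3 + 465*l^2 + 133*l + 3*s^3 + s^2*(28*l + 32) + s*(75*l^2 + 245*l + 43) - 18
(5) = 4 - 2*z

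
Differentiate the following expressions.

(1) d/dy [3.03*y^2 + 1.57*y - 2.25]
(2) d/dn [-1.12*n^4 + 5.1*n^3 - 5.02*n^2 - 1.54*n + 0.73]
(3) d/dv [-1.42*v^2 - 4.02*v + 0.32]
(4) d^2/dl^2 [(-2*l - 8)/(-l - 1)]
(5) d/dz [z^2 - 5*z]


(1) = 6.06*y + 1.57
(2) = -4.48*n^3 + 15.3*n^2 - 10.04*n - 1.54
(3) = -2.84*v - 4.02
(4) = 12/(l + 1)^3
(5) = 2*z - 5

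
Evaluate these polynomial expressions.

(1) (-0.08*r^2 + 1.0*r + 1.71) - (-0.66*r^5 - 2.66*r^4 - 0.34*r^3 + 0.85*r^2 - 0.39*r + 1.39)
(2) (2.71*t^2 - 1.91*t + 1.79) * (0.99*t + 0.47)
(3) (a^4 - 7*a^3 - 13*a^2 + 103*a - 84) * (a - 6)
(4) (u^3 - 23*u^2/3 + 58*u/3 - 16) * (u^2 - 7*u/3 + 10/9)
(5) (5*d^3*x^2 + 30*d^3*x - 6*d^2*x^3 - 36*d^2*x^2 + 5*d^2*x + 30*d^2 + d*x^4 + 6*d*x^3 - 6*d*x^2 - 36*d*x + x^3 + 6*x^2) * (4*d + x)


(1) = 0.66*r^5 + 2.66*r^4 + 0.34*r^3 - 0.93*r^2 + 1.39*r + 0.32
(2) = 2.6829*t^3 - 0.6172*t^2 + 0.8744*t + 0.8413
(3) = a^5 - 13*a^4 + 29*a^3 + 181*a^2 - 702*a + 504
(4) = u^5 - 10*u^4 + 115*u^3/3 - 1880*u^2/27 + 1588*u/27 - 160/9
(5) = 20*d^4*x^2 + 120*d^4*x - 19*d^3*x^3 - 114*d^3*x^2 + 20*d^3*x + 120*d^3 - 2*d^2*x^4 - 12*d^2*x^3 - 19*d^2*x^2 - 114*d^2*x + d*x^5 + 6*d*x^4 - 2*d*x^3 - 12*d*x^2 + x^4 + 6*x^3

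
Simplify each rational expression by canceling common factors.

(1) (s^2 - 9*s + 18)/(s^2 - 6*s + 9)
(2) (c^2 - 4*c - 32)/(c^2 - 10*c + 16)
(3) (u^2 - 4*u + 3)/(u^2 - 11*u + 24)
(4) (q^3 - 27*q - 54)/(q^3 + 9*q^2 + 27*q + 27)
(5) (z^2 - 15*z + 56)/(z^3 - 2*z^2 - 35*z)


(1) = (s - 6)/(s - 3)
(2) = (c + 4)/(c - 2)
(3) = (u - 1)/(u - 8)
(4) = (q - 6)/(q + 3)
(5) = (z - 8)/(z^2 + 5*z)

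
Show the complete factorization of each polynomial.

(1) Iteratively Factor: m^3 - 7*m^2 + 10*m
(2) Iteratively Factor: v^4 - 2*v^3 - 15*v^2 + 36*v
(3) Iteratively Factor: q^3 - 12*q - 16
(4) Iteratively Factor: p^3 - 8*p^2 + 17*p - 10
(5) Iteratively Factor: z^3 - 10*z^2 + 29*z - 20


(1) = (m - 5)*(m^2 - 2*m) = m*(m - 5)*(m - 2)
(2) = (v - 3)*(v^3 + v^2 - 12*v) = (v - 3)^2*(v^2 + 4*v) = v*(v - 3)^2*(v + 4)
(3) = (q + 2)*(q^2 - 2*q - 8) = (q - 4)*(q + 2)*(q + 2)
(4) = (p - 2)*(p^2 - 6*p + 5) = (p - 2)*(p - 1)*(p - 5)
(5) = (z - 5)*(z^2 - 5*z + 4) = (z - 5)*(z - 1)*(z - 4)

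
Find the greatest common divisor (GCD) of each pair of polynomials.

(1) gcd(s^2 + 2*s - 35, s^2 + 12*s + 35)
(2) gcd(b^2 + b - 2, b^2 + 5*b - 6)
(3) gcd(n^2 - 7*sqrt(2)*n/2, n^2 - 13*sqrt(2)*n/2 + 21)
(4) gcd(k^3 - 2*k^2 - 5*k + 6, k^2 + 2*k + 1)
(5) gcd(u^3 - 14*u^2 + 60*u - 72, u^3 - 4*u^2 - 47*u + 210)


(1) = gcd((s - 5)*(s + 7), (s + 5)*(s + 7)) = s + 7
(2) = b - 1
(3) = n - 7*sqrt(2)/2
(4) = gcd((k - 3)*(k - 1)*(k + 2), (k + 1)^2) = 1
(5) = gcd((u - 6)^2*(u - 2), (u - 6)*(u - 5)*(u + 7)) = u - 6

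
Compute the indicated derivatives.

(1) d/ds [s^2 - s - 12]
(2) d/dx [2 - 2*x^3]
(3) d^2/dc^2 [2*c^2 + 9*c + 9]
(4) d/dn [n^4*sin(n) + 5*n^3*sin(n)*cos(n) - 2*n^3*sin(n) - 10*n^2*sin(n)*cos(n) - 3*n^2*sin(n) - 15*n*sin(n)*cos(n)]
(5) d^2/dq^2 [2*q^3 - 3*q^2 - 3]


(1) = 2*s - 1
(2) = -6*x^2
(3) = 4
(4) = n^4*cos(n) + 4*n^3*sin(n) - 2*n^3*cos(n) + 5*n^3*cos(2*n) - 6*n^2*sin(n) + 15*n^2*sin(2*n)/2 - 3*n^2*cos(n) - 10*n^2*cos(2*n) - 6*n*sin(n) - 10*n*sin(2*n) - 15*n*cos(2*n) - 15*sin(2*n)/2
(5) = 12*q - 6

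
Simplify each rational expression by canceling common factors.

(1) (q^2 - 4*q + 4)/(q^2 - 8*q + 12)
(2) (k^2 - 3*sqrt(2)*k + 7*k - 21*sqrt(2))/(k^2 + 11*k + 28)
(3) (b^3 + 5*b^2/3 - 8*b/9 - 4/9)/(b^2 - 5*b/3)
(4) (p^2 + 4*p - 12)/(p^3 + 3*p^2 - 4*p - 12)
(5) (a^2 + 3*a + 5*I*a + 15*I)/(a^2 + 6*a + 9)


(1) = (q - 2)/(q - 6)
(2) = (k - 3*sqrt(2))/(k + 4)
(3) = (9*b^3 + 15*b^2 - 8*b - 4)/(9*b^2 - 15*b)
(4) = (p + 6)/(p^2 + 5*p + 6)
(5) = (a + 5*I)/(a + 3)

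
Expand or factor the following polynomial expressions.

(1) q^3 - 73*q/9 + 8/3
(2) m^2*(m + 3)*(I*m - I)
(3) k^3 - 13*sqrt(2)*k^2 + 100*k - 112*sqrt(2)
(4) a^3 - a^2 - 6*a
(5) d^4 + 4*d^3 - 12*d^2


(1) = (q - 8/3)*(q - 1/3)*(q + 3)
(2) = I*m^4 + 2*I*m^3 - 3*I*m^2
(3) = (k - 7*sqrt(2))*(k - 4*sqrt(2))*(k - 2*sqrt(2))
(4) = a*(a - 3)*(a + 2)
(5) = d^2*(d - 2)*(d + 6)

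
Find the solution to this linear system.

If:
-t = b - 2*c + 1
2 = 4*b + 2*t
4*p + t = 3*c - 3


Then:
b = 1/2 - t/2
c = t/4 + 3/4
p = -t/16 - 3/16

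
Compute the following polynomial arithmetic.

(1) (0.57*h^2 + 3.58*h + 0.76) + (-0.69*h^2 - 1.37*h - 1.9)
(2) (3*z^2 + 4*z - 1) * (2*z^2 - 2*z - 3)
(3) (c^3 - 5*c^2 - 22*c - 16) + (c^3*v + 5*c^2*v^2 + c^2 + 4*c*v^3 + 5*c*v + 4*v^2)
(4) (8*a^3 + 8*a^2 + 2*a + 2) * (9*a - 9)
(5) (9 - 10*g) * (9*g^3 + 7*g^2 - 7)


(1) = -0.12*h^2 + 2.21*h - 1.14
(2) = 6*z^4 + 2*z^3 - 19*z^2 - 10*z + 3
(3) = c^3*v + c^3 + 5*c^2*v^2 - 4*c^2 + 4*c*v^3 + 5*c*v - 22*c + 4*v^2 - 16
(4) = 72*a^4 - 54*a^2 - 18
(5) = -90*g^4 + 11*g^3 + 63*g^2 + 70*g - 63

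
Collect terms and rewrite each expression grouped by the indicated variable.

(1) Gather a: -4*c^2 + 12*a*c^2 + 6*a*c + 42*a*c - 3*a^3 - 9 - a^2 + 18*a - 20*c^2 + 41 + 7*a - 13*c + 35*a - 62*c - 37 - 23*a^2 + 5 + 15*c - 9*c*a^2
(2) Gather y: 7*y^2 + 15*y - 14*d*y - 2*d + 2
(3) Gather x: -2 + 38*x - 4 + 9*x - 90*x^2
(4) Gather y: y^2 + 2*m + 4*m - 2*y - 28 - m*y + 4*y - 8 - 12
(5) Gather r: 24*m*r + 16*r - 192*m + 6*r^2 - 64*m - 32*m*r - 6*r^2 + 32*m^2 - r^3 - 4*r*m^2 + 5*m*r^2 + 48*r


(1) = -3*a^3 + a^2*(-9*c - 24) + a*(12*c^2 + 48*c + 60) - 24*c^2 - 60*c
(2) = -2*d + 7*y^2 + y*(15 - 14*d) + 2
(3) = -90*x^2 + 47*x - 6
(4) = 6*m + y^2 + y*(2 - m) - 48
(5) = 32*m^2 + 5*m*r^2 - 256*m - r^3 + r*(-4*m^2 - 8*m + 64)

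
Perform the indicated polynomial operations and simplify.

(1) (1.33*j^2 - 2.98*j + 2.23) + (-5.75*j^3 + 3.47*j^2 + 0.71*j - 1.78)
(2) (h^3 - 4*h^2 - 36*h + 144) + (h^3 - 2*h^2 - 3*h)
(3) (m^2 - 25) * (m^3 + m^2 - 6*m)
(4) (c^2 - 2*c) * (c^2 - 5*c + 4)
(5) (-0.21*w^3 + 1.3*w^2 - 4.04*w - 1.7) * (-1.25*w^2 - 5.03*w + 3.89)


(1) = -5.75*j^3 + 4.8*j^2 - 2.27*j + 0.45
(2) = 2*h^3 - 6*h^2 - 39*h + 144
(3) = m^5 + m^4 - 31*m^3 - 25*m^2 + 150*m
(4) = c^4 - 7*c^3 + 14*c^2 - 8*c
(5) = 0.2625*w^5 - 0.5687*w^4 - 2.3059*w^3 + 27.5032*w^2 - 7.1646*w - 6.613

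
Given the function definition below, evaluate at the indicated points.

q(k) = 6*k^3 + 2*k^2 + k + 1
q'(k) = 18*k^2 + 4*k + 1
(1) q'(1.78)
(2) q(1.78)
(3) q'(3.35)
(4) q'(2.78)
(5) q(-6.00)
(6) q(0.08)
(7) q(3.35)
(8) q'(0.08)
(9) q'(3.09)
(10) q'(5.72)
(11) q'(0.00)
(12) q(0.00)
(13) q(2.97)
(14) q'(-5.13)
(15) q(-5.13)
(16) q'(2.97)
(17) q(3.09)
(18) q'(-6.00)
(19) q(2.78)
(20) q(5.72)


(1) = 65.15
(2) = 42.96
(3) = 216.41
(4) = 151.23
(5) = -1229.00
(6) = 1.10
(7) = 252.37
(8) = 1.44
(9) = 185.23
(10) = 612.81
(11) = 1.00
(12) = 1.00
(13) = 178.80
(14) = 454.18
(15) = -761.53
(16) = 171.66
(17) = 200.21
(18) = 625.00
(19) = 148.15
(20) = 1195.05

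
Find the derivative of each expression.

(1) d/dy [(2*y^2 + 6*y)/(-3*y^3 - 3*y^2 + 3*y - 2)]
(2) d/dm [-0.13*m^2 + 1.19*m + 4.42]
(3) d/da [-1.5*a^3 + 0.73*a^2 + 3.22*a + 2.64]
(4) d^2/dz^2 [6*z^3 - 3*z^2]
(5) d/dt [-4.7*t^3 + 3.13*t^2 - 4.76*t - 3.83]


(1) = 2*(3*y^4 + 18*y^3 + 12*y^2 - 4*y - 6)/(9*y^6 + 18*y^5 - 9*y^4 - 6*y^3 + 21*y^2 - 12*y + 4)
(2) = 1.19 - 0.26*m
(3) = -4.5*a^2 + 1.46*a + 3.22
(4) = 36*z - 6
(5) = -14.1*t^2 + 6.26*t - 4.76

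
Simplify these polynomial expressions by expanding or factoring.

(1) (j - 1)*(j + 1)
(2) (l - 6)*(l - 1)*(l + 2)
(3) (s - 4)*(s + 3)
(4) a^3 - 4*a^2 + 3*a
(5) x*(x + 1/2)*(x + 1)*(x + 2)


(1) = j^2 - 1
(2) = l^3 - 5*l^2 - 8*l + 12
(3) = s^2 - s - 12
(4) = a*(a - 3)*(a - 1)
(5) = x^4 + 7*x^3/2 + 7*x^2/2 + x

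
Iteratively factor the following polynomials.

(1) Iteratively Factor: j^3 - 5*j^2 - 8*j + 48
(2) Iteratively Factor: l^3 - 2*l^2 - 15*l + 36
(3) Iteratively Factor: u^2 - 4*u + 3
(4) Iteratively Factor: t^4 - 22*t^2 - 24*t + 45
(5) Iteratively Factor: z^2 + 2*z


(1) = (j - 4)*(j^2 - j - 12) = (j - 4)*(j + 3)*(j - 4)
(2) = (l + 4)*(l^2 - 6*l + 9) = (l - 3)*(l + 4)*(l - 3)
(3) = (u - 1)*(u - 3)
(4) = (t - 5)*(t^3 + 5*t^2 + 3*t - 9) = (t - 5)*(t + 3)*(t^2 + 2*t - 3) = (t - 5)*(t + 3)^2*(t - 1)
(5) = (z)*(z + 2)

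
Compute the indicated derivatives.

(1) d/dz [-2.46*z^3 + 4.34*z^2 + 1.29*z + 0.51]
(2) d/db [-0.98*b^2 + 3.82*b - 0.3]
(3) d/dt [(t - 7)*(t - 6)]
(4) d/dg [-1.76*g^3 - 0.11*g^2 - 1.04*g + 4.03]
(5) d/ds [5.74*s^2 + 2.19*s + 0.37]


(1) = -7.38*z^2 + 8.68*z + 1.29
(2) = 3.82 - 1.96*b
(3) = 2*t - 13
(4) = -5.28*g^2 - 0.22*g - 1.04
(5) = 11.48*s + 2.19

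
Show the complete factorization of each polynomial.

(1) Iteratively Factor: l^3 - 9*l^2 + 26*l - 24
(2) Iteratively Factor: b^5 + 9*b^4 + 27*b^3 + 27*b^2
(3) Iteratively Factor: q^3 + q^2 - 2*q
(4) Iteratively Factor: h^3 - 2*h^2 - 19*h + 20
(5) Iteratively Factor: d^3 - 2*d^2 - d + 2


(1) = (l - 3)*(l^2 - 6*l + 8) = (l - 4)*(l - 3)*(l - 2)
(2) = (b + 3)*(b^4 + 6*b^3 + 9*b^2) = b*(b + 3)*(b^3 + 6*b^2 + 9*b) = b^2*(b + 3)*(b^2 + 6*b + 9) = b^2*(b + 3)^2*(b + 3)
(3) = (q - 1)*(q^2 + 2*q) = (q - 1)*(q + 2)*(q)
(4) = (h - 5)*(h^2 + 3*h - 4) = (h - 5)*(h + 4)*(h - 1)
(5) = (d - 2)*(d^2 - 1) = (d - 2)*(d + 1)*(d - 1)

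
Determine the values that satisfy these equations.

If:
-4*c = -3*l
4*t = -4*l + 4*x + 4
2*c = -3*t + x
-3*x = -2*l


Then:
c = 27/2
l = 18
t = -5
x = 12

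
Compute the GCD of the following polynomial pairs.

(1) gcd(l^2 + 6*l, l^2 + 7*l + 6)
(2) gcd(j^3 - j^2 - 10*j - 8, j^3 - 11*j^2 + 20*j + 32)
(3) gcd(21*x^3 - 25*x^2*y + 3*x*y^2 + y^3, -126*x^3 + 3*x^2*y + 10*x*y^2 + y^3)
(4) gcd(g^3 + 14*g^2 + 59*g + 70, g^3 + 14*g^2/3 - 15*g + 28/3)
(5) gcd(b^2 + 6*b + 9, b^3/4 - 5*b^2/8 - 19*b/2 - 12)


(1) = l + 6
(2) = gcd((j - 4)*(j + 1)*(j + 2), (j - 8)*(j - 4)*(j + 1)) = j^2 - 3*j - 4
(3) = gcd((-3*x + y)*(-x + y)*(7*x + y), (-3*x + y)*(6*x + y)*(7*x + y)) = 21*x^2 - 4*x*y - y^2
(4) = g + 7
(5) = 1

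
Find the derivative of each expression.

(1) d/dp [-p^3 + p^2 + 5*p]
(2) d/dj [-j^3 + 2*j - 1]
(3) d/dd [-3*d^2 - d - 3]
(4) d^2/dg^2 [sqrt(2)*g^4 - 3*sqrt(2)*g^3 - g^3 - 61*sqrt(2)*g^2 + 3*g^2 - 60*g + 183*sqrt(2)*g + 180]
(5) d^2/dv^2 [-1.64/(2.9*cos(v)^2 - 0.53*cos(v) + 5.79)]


(1) = -3*p^2 + 2*p + 5
(2) = 2 - 3*j^2
(3) = -6*d - 1
(4) = 12*sqrt(2)*g^2 - 18*sqrt(2)*g - 6*g - 122*sqrt(2) + 6
(5) = (55.1696*(1 - cos(v)^2)^2 - 7.56204*cos(v)^3 - 82.103484*cos(v)^2 + 20.156748*cos(v) - 1.016472)/(2.9*cos(v)^2 - 0.53*cos(v) + 5.79)^3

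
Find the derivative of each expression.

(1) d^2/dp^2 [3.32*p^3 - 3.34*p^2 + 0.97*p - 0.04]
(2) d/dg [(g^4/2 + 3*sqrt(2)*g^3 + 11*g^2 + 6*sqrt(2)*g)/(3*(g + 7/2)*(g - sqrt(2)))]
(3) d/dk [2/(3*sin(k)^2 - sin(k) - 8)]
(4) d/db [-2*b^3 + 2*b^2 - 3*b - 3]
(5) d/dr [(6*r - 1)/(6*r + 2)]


(1) = 19.92*p - 6.68
(2) = (4*g^5 + 6*sqrt(2)*g^4 + 21*g^4 - 48*g^3 + 56*sqrt(2)*g^3 - 98*g^2 - 68*sqrt(2)*g^2 - 308*sqrt(2)*g - 168)/(3*(4*g^4 - 8*sqrt(2)*g^3 + 28*g^3 - 56*sqrt(2)*g^2 + 57*g^2 - 98*sqrt(2)*g + 56*g + 98))
(3) = 2*(1 - 6*sin(k))*cos(k)/(-3*sin(k)^2 + sin(k) + 8)^2
(4) = -6*b^2 + 4*b - 3
(5) = 9/(2*(9*r^2 + 6*r + 1))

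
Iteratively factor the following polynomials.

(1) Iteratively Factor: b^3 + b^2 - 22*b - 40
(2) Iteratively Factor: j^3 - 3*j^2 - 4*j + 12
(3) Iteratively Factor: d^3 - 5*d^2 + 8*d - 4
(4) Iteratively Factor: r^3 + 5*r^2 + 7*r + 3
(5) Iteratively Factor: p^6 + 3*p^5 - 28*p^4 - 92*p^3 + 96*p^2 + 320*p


(1) = (b + 4)*(b^2 - 3*b - 10) = (b + 2)*(b + 4)*(b - 5)
(2) = (j - 2)*(j^2 - j - 6) = (j - 3)*(j - 2)*(j + 2)
(3) = (d - 2)*(d^2 - 3*d + 2) = (d - 2)*(d - 1)*(d - 2)
(4) = (r + 1)*(r^2 + 4*r + 3) = (r + 1)*(r + 3)*(r + 1)
(5) = (p + 2)*(p^5 + p^4 - 30*p^3 - 32*p^2 + 160*p) = (p + 2)*(p + 4)*(p^4 - 3*p^3 - 18*p^2 + 40*p) = (p - 2)*(p + 2)*(p + 4)*(p^3 - p^2 - 20*p) = (p - 5)*(p - 2)*(p + 2)*(p + 4)*(p^2 + 4*p) = (p - 5)*(p - 2)*(p + 2)*(p + 4)^2*(p)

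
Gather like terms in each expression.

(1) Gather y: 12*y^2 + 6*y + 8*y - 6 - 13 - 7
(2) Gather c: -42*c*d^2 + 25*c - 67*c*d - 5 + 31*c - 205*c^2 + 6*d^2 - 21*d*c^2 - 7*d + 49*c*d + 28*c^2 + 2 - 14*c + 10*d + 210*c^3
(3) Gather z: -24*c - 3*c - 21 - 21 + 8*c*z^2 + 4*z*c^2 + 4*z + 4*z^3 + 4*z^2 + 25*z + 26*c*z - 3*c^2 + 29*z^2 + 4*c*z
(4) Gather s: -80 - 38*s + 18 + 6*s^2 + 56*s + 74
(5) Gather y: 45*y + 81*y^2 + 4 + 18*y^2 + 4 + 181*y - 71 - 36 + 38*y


(1) = 12*y^2 + 14*y - 26
(2) = 210*c^3 + c^2*(-21*d - 177) + c*(-42*d^2 - 18*d + 42) + 6*d^2 + 3*d - 3
(3) = -3*c^2 - 27*c + 4*z^3 + z^2*(8*c + 33) + z*(4*c^2 + 30*c + 29) - 42
(4) = 6*s^2 + 18*s + 12
(5) = 99*y^2 + 264*y - 99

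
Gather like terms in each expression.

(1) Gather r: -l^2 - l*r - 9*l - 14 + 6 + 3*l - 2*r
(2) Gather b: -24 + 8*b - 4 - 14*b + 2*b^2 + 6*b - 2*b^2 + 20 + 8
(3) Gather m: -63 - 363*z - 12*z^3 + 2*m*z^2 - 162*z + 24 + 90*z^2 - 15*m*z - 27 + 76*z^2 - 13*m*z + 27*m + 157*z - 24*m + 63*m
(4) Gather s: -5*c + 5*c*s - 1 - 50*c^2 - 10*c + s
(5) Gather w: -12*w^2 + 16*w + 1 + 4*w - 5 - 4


(1) = -l^2 - 6*l + r*(-l - 2) - 8
(2) = 0
(3) = m*(2*z^2 - 28*z + 66) - 12*z^3 + 166*z^2 - 368*z - 66
(4) = -50*c^2 - 15*c + s*(5*c + 1) - 1
(5) = -12*w^2 + 20*w - 8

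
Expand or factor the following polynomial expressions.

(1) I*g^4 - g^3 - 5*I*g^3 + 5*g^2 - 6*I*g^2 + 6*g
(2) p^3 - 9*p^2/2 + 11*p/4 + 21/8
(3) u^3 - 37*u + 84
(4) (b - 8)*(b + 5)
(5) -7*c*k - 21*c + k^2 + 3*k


(1) = g*(g - 6)*(g + I)*(I*g + I)
(2) = (p - 7/2)*(p - 3/2)*(p + 1/2)
(3) = (u - 4)*(u - 3)*(u + 7)
(4) = b^2 - 3*b - 40
(5) = (-7*c + k)*(k + 3)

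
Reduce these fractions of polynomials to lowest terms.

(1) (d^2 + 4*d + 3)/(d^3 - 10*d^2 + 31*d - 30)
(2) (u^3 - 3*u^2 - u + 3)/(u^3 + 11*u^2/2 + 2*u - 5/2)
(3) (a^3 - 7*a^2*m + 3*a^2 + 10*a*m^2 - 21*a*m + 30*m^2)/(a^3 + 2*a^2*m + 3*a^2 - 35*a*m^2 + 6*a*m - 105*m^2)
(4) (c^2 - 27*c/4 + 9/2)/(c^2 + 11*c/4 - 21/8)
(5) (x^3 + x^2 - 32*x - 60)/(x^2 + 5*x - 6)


(1) = (d^2 + 4*d + 3)/(d^3 - 10*d^2 + 31*d - 30)
(2) = (2*u^2 - 8*u + 6)/(2*u^2 + 9*u - 5)
(3) = (a - 2*m)/(a + 7*m)
(4) = (2*c - 12)/(2*c + 7)
(5) = (x^3 + x^2 - 32*x - 60)/(x^2 + 5*x - 6)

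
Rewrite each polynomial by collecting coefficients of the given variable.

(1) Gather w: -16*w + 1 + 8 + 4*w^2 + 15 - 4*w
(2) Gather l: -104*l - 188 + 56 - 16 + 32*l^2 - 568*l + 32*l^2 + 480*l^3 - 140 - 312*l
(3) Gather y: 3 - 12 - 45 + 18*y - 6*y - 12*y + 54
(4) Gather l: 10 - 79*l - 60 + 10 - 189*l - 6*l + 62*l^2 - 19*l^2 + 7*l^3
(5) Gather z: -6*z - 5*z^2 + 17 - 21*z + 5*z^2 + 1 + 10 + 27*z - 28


(1) = 4*w^2 - 20*w + 24
(2) = 480*l^3 + 64*l^2 - 984*l - 288
(3) = 0
(4) = 7*l^3 + 43*l^2 - 274*l - 40
(5) = 0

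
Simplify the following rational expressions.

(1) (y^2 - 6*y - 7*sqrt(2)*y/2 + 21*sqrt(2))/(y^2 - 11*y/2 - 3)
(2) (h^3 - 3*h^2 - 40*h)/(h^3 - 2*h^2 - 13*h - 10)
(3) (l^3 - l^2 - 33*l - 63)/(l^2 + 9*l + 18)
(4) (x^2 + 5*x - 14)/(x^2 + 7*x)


(1) = (4*y - 14*sqrt(2))/(4*y + 2)
(2) = (h^3 - 3*h^2 - 40*h)/(h^3 - 2*h^2 - 13*h - 10)
(3) = (l^2 - 4*l - 21)/(l + 6)
(4) = (x - 2)/x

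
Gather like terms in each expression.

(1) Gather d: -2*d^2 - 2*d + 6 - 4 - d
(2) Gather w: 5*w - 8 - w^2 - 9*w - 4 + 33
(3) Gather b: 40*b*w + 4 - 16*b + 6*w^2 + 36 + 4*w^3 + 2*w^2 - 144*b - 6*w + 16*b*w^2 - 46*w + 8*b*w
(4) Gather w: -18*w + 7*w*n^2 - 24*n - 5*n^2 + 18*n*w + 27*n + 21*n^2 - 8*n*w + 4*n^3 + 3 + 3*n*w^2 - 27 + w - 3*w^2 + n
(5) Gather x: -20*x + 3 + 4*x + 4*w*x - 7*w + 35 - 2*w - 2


(1) = -2*d^2 - 3*d + 2
(2) = -w^2 - 4*w + 21
(3) = b*(16*w^2 + 48*w - 160) + 4*w^3 + 8*w^2 - 52*w + 40
(4) = 4*n^3 + 16*n^2 + 4*n + w^2*(3*n - 3) + w*(7*n^2 + 10*n - 17) - 24
(5) = -9*w + x*(4*w - 16) + 36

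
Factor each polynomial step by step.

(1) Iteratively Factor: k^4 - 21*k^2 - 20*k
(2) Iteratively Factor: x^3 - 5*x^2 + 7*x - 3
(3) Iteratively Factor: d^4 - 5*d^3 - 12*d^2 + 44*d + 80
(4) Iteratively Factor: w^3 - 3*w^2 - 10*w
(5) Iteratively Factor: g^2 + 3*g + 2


(1) = (k + 1)*(k^3 - k^2 - 20*k) = (k + 1)*(k + 4)*(k^2 - 5*k) = k*(k + 1)*(k + 4)*(k - 5)
(2) = (x - 3)*(x^2 - 2*x + 1) = (x - 3)*(x - 1)*(x - 1)
(3) = (d + 2)*(d^3 - 7*d^2 + 2*d + 40) = (d + 2)^2*(d^2 - 9*d + 20) = (d - 4)*(d + 2)^2*(d - 5)
(4) = (w - 5)*(w^2 + 2*w) = (w - 5)*(w + 2)*(w)
(5) = (g + 2)*(g + 1)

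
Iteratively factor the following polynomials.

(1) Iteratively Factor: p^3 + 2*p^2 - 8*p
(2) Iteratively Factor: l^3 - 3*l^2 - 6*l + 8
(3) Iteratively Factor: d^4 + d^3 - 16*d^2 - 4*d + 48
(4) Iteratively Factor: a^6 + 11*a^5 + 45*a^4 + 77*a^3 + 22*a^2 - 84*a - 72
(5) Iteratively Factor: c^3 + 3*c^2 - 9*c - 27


(1) = (p + 4)*(p^2 - 2*p) = (p - 2)*(p + 4)*(p)
(2) = (l - 1)*(l^2 - 2*l - 8) = (l - 4)*(l - 1)*(l + 2)
(3) = (d - 2)*(d^3 + 3*d^2 - 10*d - 24) = (d - 3)*(d - 2)*(d^2 + 6*d + 8) = (d - 3)*(d - 2)*(d + 4)*(d + 2)
(4) = (a + 3)*(a^5 + 8*a^4 + 21*a^3 + 14*a^2 - 20*a - 24) = (a + 2)*(a + 3)*(a^4 + 6*a^3 + 9*a^2 - 4*a - 12) = (a - 1)*(a + 2)*(a + 3)*(a^3 + 7*a^2 + 16*a + 12) = (a - 1)*(a + 2)^2*(a + 3)*(a^2 + 5*a + 6) = (a - 1)*(a + 2)^2*(a + 3)^2*(a + 2)
(5) = (c + 3)*(c^2 - 9) = (c + 3)^2*(c - 3)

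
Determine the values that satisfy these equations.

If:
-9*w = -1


Then:
w = 1/9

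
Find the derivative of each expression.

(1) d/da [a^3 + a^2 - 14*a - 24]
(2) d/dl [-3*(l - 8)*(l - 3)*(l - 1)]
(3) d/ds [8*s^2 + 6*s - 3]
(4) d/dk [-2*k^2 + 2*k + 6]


(1) = 3*a^2 + 2*a - 14
(2) = -9*l^2 + 72*l - 105
(3) = 16*s + 6
(4) = 2 - 4*k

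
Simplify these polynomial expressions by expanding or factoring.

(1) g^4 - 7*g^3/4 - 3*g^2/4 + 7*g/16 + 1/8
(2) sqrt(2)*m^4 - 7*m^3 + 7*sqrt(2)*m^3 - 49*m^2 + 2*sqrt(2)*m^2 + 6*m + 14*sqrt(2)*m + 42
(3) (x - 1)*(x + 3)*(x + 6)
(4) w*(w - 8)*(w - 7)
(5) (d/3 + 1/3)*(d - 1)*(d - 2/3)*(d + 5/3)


(1) = (g - 2)*(g - 1/2)*(g + 1/4)*(g + 1/2)
(2) = (m + 7)*(m - 3*sqrt(2))*(m - sqrt(2))*(sqrt(2)*m + 1)
(3) = x^3 + 8*x^2 + 9*x - 18
(4) = w^3 - 15*w^2 + 56*w
(5) = d^4/3 + d^3/3 - 19*d^2/27 - d/3 + 10/27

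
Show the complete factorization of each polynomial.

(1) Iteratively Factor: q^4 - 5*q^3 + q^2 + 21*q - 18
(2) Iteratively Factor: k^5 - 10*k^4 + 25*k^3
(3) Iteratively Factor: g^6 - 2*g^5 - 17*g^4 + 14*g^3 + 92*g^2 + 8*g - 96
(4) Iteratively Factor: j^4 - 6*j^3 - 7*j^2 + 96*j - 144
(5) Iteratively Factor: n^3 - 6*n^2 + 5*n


(1) = (q + 2)*(q^3 - 7*q^2 + 15*q - 9) = (q - 1)*(q + 2)*(q^2 - 6*q + 9) = (q - 3)*(q - 1)*(q + 2)*(q - 3)
(2) = (k - 5)*(k^4 - 5*k^3) = k*(k - 5)*(k^3 - 5*k^2) = k^2*(k - 5)*(k^2 - 5*k) = k^3*(k - 5)*(k - 5)
(3) = (g + 2)*(g^5 - 4*g^4 - 9*g^3 + 32*g^2 + 28*g - 48) = (g + 2)^2*(g^4 - 6*g^3 + 3*g^2 + 26*g - 24) = (g - 4)*(g + 2)^2*(g^3 - 2*g^2 - 5*g + 6) = (g - 4)*(g - 1)*(g + 2)^2*(g^2 - g - 6) = (g - 4)*(g - 3)*(g - 1)*(g + 2)^2*(g + 2)
(4) = (j - 3)*(j^3 - 3*j^2 - 16*j + 48) = (j - 3)^2*(j^2 - 16) = (j - 4)*(j - 3)^2*(j + 4)
(5) = (n)*(n^2 - 6*n + 5) = n*(n - 5)*(n - 1)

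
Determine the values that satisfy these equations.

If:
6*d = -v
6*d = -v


Then:
d = -v/6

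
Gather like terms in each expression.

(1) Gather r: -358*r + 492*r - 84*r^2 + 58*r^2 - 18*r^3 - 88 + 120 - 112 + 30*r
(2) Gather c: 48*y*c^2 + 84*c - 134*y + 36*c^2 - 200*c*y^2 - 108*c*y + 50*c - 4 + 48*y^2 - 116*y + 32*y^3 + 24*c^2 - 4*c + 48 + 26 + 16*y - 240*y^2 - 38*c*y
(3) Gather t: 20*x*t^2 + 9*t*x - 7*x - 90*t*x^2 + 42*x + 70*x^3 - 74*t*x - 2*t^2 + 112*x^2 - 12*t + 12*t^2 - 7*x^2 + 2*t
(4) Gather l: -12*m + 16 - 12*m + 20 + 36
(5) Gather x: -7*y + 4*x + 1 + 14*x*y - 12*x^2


(1) = -18*r^3 - 26*r^2 + 164*r - 80
(2) = c^2*(48*y + 60) + c*(-200*y^2 - 146*y + 130) + 32*y^3 - 192*y^2 - 234*y + 70
(3) = t^2*(20*x + 10) + t*(-90*x^2 - 65*x - 10) + 70*x^3 + 105*x^2 + 35*x
(4) = 72 - 24*m
(5) = -12*x^2 + x*(14*y + 4) - 7*y + 1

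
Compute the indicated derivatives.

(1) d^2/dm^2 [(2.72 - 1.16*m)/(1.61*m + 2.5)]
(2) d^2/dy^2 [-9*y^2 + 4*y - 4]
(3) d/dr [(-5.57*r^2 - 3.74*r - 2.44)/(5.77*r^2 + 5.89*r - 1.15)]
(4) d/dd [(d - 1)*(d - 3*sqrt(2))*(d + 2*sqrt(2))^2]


(1) = 23.439024/(1.61*m + 2.5)^3
(2) = -18
(3) = (-11.2275*r^2 + 40.9686*r + 18.6726)/(33.2929*r^4 + 67.9706*r^3 + 21.4211*r^2 - 13.547*r + 1.3225)
(4) = 4*d^3 - 3*d^2 + 3*sqrt(2)*d^2 - 32*d - 2*sqrt(2)*d - 24*sqrt(2) + 16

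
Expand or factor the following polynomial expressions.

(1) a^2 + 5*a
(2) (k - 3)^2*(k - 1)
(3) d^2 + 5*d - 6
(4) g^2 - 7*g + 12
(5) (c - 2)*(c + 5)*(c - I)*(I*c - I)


(1) = a*(a + 5)
(2) = k^3 - 7*k^2 + 15*k - 9
(3) = (d - 1)*(d + 6)
(4) = (g - 4)*(g - 3)
(5) = I*c^4 + c^3 + 2*I*c^3 + 2*c^2 - 13*I*c^2 - 13*c + 10*I*c + 10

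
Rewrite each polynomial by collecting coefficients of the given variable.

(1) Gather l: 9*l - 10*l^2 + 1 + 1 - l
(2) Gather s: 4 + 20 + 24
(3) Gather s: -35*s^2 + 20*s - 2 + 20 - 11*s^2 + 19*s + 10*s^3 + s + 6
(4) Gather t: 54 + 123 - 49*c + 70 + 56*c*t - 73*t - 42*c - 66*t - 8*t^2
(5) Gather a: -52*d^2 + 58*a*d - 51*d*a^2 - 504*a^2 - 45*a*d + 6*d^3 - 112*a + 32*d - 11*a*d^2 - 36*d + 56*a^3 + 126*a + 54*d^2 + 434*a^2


(1) = -10*l^2 + 8*l + 2
(2) = 48
(3) = 10*s^3 - 46*s^2 + 40*s + 24
(4) = -91*c - 8*t^2 + t*(56*c - 139) + 247
(5) = 56*a^3 + a^2*(-51*d - 70) + a*(-11*d^2 + 13*d + 14) + 6*d^3 + 2*d^2 - 4*d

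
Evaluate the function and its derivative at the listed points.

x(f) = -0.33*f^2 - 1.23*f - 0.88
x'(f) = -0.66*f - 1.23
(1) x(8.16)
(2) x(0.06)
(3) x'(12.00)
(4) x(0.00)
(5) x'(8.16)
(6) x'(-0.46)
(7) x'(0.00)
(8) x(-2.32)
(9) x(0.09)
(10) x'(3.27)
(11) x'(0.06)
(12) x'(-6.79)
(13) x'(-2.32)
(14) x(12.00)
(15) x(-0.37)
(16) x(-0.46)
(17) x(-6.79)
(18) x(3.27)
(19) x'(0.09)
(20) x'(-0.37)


(1) = -32.89
(2) = -0.95
(3) = -9.15
(4) = -0.88
(5) = -6.62
(6) = -0.93
(7) = -1.23
(8) = 0.20
(9) = -0.99
(10) = -3.39
(11) = -1.27
(12) = 3.25
(13) = 0.30
(14) = -63.16
(15) = -0.47
(16) = -0.38
(17) = -7.74
(18) = -8.43
(19) = -1.29
(20) = -0.99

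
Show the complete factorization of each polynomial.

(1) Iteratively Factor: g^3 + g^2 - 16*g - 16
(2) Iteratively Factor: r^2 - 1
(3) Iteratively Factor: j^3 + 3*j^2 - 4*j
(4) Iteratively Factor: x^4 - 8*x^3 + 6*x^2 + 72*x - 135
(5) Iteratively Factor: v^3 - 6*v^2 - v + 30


(1) = (g + 1)*(g^2 - 16) = (g - 4)*(g + 1)*(g + 4)
(2) = (r + 1)*(r - 1)
(3) = (j)*(j^2 + 3*j - 4) = j*(j + 4)*(j - 1)
(4) = (x - 3)*(x^3 - 5*x^2 - 9*x + 45) = (x - 3)*(x + 3)*(x^2 - 8*x + 15) = (x - 5)*(x - 3)*(x + 3)*(x - 3)
(5) = (v - 3)*(v^2 - 3*v - 10) = (v - 3)*(v + 2)*(v - 5)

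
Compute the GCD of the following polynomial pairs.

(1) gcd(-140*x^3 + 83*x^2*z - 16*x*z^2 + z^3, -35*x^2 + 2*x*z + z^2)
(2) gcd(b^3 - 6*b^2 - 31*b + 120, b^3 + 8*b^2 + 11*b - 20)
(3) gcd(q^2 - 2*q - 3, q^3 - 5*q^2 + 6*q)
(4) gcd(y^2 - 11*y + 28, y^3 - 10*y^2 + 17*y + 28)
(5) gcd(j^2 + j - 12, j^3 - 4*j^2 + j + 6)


(1) = gcd((-7*x + z)*(-5*x + z)*(-4*x + z), (-5*x + z)*(7*x + z)) = 5*x - z
(2) = b + 5
(3) = q - 3
(4) = y^2 - 11*y + 28
(5) = j - 3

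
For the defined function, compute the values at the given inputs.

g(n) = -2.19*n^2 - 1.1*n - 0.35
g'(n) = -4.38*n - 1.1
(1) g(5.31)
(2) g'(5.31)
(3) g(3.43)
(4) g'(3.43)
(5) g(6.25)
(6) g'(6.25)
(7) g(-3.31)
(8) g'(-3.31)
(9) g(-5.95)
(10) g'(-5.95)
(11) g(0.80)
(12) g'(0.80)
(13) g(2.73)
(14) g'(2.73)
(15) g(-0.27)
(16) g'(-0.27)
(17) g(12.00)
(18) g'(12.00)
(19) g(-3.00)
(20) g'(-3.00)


(1) = -67.94
(2) = -24.36
(3) = -29.89
(4) = -16.12
(5) = -92.77
(6) = -28.48
(7) = -20.70
(8) = 13.40
(9) = -71.34
(10) = 24.96
(11) = -2.63
(12) = -4.60
(13) = -19.67
(14) = -13.06
(15) = -0.21
(16) = 0.08
(17) = -328.91
(18) = -53.66
(19) = -16.76
(20) = 12.04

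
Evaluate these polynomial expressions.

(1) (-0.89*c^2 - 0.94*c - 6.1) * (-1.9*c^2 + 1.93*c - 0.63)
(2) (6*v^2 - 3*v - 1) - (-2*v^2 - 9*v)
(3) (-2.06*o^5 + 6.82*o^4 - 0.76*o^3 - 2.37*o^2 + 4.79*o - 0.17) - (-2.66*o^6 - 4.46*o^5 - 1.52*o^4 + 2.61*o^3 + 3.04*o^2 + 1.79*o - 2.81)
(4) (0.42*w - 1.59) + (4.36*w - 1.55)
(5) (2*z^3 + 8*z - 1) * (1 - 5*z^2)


(1) = 1.691*c^4 + 0.0683*c^3 + 10.3365*c^2 - 11.1808*c + 3.843
(2) = 8*v^2 + 6*v - 1
(3) = 2.66*o^6 + 2.4*o^5 + 8.34*o^4 - 3.37*o^3 - 5.41*o^2 + 3.0*o + 2.64
(4) = 4.78*w - 3.14
(5) = -10*z^5 - 38*z^3 + 5*z^2 + 8*z - 1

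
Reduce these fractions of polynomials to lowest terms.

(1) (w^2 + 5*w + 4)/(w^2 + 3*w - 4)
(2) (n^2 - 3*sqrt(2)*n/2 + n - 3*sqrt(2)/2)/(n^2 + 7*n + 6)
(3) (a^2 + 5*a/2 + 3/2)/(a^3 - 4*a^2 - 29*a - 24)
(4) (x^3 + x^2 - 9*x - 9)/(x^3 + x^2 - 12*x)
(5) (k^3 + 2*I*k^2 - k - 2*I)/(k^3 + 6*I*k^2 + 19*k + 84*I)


(1) = (w + 1)/(w - 1)
(2) = (2*n - 3*sqrt(2))/(2*n + 12)
(3) = (2*a + 3)/(2*a^2 - 10*a - 48)
(4) = (x^2 + 4*x + 3)/(x^2 + 4*x)
(5) = (k^3 + 2*I*k^2 - k - 2*I)/(k^3 + 6*I*k^2 + 19*k + 84*I)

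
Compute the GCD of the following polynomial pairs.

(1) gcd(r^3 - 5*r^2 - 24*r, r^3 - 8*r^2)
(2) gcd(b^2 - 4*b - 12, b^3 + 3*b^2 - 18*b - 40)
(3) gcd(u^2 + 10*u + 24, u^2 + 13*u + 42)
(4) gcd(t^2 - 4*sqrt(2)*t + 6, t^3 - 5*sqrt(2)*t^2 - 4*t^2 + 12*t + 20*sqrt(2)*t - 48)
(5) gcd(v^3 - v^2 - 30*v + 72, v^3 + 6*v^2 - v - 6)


(1) = r^2 - 8*r
(2) = b + 2
(3) = gcd((u + 4)*(u + 6), (u + 6)*(u + 7)) = u + 6
(4) = gcd((t - 3*sqrt(2))*(t - sqrt(2)), (t - 4)*(t - 3*sqrt(2))*(t - 2*sqrt(2))) = t - 3*sqrt(2)
(5) = gcd((v - 4)*(v - 3)*(v + 6), (v - 1)*(v + 1)*(v + 6)) = v + 6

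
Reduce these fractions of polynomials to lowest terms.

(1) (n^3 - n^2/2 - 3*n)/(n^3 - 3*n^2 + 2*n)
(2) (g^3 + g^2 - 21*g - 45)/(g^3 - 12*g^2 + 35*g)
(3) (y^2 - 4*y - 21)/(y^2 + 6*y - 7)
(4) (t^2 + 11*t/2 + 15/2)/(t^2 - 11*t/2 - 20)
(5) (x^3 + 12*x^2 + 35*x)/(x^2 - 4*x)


(1) = (2*n + 3)/(2*n - 2)
(2) = (g^2 + 6*g + 9)/(g^2 - 7*g)
(3) = (y^2 - 4*y - 21)/(y^2 + 6*y - 7)
(4) = (t + 3)/(t - 8)
(5) = (x^2 + 12*x + 35)/(x - 4)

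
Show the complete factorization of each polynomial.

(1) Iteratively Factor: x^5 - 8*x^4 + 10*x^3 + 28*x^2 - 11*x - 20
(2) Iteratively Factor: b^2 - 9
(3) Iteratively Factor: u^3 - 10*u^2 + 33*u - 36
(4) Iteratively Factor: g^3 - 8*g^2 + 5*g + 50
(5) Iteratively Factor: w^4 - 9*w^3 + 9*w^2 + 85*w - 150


(1) = (x - 1)*(x^4 - 7*x^3 + 3*x^2 + 31*x + 20) = (x - 4)*(x - 1)*(x^3 - 3*x^2 - 9*x - 5) = (x - 5)*(x - 4)*(x - 1)*(x^2 + 2*x + 1) = (x - 5)*(x - 4)*(x - 1)*(x + 1)*(x + 1)
(2) = (b + 3)*(b - 3)
(3) = (u - 4)*(u^2 - 6*u + 9) = (u - 4)*(u - 3)*(u - 3)
(4) = (g - 5)*(g^2 - 3*g - 10) = (g - 5)^2*(g + 2)
(5) = (w - 2)*(w^3 - 7*w^2 - 5*w + 75) = (w - 5)*(w - 2)*(w^2 - 2*w - 15) = (w - 5)^2*(w - 2)*(w + 3)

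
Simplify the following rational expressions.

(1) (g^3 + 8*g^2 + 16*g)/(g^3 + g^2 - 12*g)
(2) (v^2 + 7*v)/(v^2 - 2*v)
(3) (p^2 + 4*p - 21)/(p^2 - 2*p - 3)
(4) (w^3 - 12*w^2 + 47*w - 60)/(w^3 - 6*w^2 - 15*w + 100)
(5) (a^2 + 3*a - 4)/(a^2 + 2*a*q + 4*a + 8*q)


(1) = (g + 4)/(g - 3)
(2) = (v + 7)/(v - 2)
(3) = (p + 7)/(p + 1)
(4) = (w^2 - 7*w + 12)/(w^2 - w - 20)
(5) = (a - 1)/(a + 2*q)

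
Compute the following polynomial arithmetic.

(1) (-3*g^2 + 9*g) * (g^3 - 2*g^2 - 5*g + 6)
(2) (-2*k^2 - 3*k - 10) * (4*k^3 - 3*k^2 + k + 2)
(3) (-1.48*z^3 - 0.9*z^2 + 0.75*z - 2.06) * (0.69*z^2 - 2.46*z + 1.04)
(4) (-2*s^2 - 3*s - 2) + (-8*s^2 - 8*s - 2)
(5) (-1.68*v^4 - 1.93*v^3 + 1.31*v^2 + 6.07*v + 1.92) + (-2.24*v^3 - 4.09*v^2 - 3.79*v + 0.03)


(1) = -3*g^5 + 15*g^4 - 3*g^3 - 63*g^2 + 54*g
(2) = -8*k^5 - 6*k^4 - 33*k^3 + 23*k^2 - 16*k - 20
(3) = -1.0212*z^5 + 3.0198*z^4 + 1.1923*z^3 - 4.2024*z^2 + 5.8476*z - 2.1424
(4) = -10*s^2 - 11*s - 4
(5) = -1.68*v^4 - 4.17*v^3 - 2.78*v^2 + 2.28*v + 1.95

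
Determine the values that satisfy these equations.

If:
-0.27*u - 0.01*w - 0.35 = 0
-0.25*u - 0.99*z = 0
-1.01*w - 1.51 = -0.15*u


Then:
u = -1.23
w = -1.68
z = 0.31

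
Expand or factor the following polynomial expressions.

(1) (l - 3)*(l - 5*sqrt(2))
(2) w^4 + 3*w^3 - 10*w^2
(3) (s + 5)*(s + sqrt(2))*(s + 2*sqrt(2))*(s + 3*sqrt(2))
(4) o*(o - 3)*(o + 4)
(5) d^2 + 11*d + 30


(1) = l^2 - 5*sqrt(2)*l - 3*l + 15*sqrt(2)
(2) = w^2*(w - 2)*(w + 5)
(3) = s^4 + 5*s^3 + 6*sqrt(2)*s^3 + 22*s^2 + 30*sqrt(2)*s^2 + 12*sqrt(2)*s + 110*s + 60*sqrt(2)
(4) = o^3 + o^2 - 12*o
(5) = (d + 5)*(d + 6)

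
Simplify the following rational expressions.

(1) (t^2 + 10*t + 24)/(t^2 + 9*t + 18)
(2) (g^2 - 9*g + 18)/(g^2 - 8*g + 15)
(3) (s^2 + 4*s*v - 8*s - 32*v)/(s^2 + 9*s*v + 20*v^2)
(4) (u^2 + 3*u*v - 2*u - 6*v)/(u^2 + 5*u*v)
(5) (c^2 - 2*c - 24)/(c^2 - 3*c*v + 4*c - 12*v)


(1) = (t + 4)/(t + 3)
(2) = (g - 6)/(g - 5)
(3) = (s - 8)/(s + 5*v)
(4) = (u^2 + 3*u*v - 2*u - 6*v)/(u^2 + 5*u*v)
(5) = (6 - c)/(-c + 3*v)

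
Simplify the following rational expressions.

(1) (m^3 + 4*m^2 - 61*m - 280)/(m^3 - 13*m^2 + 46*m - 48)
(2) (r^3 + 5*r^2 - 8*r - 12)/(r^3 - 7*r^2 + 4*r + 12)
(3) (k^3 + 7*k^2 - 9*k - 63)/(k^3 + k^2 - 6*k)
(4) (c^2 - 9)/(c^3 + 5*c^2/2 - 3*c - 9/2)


(1) = (m^2 + 12*m + 35)/(m^2 - 5*m + 6)
(2) = (r + 6)/(r - 6)
(3) = (k^2 + 4*k - 21)/(k^2 - 2*k)
(4) = (2*c - 6)/(2*c^2 - c - 3)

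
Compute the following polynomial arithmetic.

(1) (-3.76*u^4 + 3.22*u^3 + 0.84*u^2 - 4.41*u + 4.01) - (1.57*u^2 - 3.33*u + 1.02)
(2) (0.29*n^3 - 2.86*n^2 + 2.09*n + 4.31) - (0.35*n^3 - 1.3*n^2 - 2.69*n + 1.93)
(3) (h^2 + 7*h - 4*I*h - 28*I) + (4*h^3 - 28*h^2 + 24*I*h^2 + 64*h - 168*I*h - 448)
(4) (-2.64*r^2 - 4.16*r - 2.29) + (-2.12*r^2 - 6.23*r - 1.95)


(1) = -3.76*u^4 + 3.22*u^3 - 0.73*u^2 - 1.08*u + 2.99
(2) = -0.06*n^3 - 1.56*n^2 + 4.78*n + 2.38
(3) = 4*h^3 - 27*h^2 + 24*I*h^2 + 71*h - 172*I*h - 448 - 28*I
(4) = -4.76*r^2 - 10.39*r - 4.24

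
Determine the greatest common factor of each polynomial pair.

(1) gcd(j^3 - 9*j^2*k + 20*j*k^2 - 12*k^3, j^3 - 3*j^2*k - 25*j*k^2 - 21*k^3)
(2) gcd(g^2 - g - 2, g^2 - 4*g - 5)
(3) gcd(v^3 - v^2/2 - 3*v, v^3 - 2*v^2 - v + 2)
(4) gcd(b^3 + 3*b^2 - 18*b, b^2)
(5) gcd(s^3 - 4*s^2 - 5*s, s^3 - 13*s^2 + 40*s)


(1) = 1
(2) = gcd((g - 2)*(g + 1), (g - 5)*(g + 1)) = g + 1
(3) = v - 2
(4) = b
(5) = gcd(s*(s - 5)*(s + 1), s*(s - 8)*(s - 5)) = s^2 - 5*s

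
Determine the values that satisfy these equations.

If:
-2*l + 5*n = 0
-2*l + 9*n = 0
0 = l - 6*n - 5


Then:
No Solution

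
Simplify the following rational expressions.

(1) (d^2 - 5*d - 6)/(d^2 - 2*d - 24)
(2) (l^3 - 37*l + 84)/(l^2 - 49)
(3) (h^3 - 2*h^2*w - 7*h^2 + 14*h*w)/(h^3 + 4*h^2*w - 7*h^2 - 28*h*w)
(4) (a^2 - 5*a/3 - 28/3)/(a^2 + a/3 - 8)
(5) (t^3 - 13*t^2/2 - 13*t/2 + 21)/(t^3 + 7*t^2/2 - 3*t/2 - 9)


(1) = (d + 1)/(d + 4)
(2) = (l^2 - 7*l + 12)/(l - 7)
(3) = (h - 2*w)/(h + 4*w)
(4) = (3*a^2 - 5*a - 28)/(3*a^2 + a - 24)
(5) = (t - 7)/(t + 3)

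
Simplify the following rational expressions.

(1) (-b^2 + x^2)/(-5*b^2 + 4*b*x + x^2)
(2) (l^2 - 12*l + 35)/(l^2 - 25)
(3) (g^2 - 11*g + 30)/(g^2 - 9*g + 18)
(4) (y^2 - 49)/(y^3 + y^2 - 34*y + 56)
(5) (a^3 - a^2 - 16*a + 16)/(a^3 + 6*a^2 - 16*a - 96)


(1) = (b + x)/(5*b + x)
(2) = (l - 7)/(l + 5)
(3) = (g - 5)/(g - 3)
(4) = (y - 7)/(y^2 - 6*y + 8)
(5) = (a - 1)/(a + 6)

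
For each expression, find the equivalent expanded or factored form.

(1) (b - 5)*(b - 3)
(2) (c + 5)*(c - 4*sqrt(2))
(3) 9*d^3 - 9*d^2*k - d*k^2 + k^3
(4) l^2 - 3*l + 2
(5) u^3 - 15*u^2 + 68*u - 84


(1) = b^2 - 8*b + 15
(2) = c^2 - 4*sqrt(2)*c + 5*c - 20*sqrt(2)
(3) = (-3*d + k)*(-d + k)*(3*d + k)
(4) = (l - 2)*(l - 1)
(5) = (u - 7)*(u - 6)*(u - 2)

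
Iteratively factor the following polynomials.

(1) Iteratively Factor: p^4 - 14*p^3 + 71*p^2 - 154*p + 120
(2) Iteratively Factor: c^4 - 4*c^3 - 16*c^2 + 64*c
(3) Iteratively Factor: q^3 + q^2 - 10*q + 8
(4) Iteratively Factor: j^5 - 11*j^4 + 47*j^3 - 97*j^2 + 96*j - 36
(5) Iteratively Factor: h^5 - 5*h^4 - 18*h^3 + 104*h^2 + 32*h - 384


(1) = (p - 2)*(p^3 - 12*p^2 + 47*p - 60) = (p - 4)*(p - 2)*(p^2 - 8*p + 15) = (p - 5)*(p - 4)*(p - 2)*(p - 3)
(2) = (c - 4)*(c^3 - 16*c) = c*(c - 4)*(c^2 - 16) = c*(c - 4)*(c + 4)*(c - 4)
(3) = (q - 2)*(q^2 + 3*q - 4) = (q - 2)*(q - 1)*(q + 4)
(4) = (j - 2)*(j^4 - 9*j^3 + 29*j^2 - 39*j + 18) = (j - 3)*(j - 2)*(j^3 - 6*j^2 + 11*j - 6) = (j - 3)^2*(j - 2)*(j^2 - 3*j + 2) = (j - 3)^2*(j - 2)*(j - 1)*(j - 2)
(5) = (h - 3)*(h^4 - 2*h^3 - 24*h^2 + 32*h + 128) = (h - 3)*(h + 4)*(h^3 - 6*h^2 + 32) = (h - 4)*(h - 3)*(h + 4)*(h^2 - 2*h - 8) = (h - 4)^2*(h - 3)*(h + 4)*(h + 2)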